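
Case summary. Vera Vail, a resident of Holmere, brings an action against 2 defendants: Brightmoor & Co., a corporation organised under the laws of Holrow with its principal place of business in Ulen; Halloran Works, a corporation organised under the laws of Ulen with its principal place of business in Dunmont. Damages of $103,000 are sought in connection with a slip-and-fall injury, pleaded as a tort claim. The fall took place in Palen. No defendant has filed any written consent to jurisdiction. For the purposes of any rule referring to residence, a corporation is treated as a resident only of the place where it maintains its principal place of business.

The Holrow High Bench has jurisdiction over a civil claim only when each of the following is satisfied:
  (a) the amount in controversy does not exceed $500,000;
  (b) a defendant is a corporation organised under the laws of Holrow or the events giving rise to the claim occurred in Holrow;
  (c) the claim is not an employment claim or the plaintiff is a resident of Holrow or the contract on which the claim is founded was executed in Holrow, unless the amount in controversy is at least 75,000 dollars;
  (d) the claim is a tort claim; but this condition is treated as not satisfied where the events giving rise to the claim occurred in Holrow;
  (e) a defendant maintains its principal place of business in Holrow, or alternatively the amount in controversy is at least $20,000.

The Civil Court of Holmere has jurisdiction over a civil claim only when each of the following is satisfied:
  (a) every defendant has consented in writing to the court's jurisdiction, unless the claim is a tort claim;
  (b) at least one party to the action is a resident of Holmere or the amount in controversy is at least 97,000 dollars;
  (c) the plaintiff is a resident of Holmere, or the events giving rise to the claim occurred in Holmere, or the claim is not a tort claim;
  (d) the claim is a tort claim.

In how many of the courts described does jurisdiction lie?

2

The Holrow High Bench:
  (a) The amount in controversy is $103,000, within the USD 500,000 ceiling. Condition met.
  (b) Brightmoor & Co. is organised under the laws of Holrow, so this disjunct is met. Condition met.
  (c) The claim is a tort claim, not an employment claim, which satisfies one of the alternatives. Condition met.
  (d) The claim is a tort claim. The carve-out does not apply: the operative events occurred in Palen, not Holrow. Condition met.
  (e) The amount in controversy is $103,000, which meets the 20,000 dollars floor, which satisfies one of the alternatives. Met.
  → The court has jurisdiction.
The Civil Court of Holmere:
  (a) No such written consent has been filed. However, the claim is a tort claim, so the 'unless' proviso supplies this condition. Condition met.
  (b) Vera Vail resides in Holmere, which satisfies one of the alternatives. Condition met.
  (c) The plaintiff resides in Holmere, so this disjunct is met. Satisfied.
  (d) The claim is a tort claim. Met.
  → All conditions met; jurisdiction exists.
Courts with jurisdiction: the Holrow High Bench, the Civil Court of Holmere — 2 in total.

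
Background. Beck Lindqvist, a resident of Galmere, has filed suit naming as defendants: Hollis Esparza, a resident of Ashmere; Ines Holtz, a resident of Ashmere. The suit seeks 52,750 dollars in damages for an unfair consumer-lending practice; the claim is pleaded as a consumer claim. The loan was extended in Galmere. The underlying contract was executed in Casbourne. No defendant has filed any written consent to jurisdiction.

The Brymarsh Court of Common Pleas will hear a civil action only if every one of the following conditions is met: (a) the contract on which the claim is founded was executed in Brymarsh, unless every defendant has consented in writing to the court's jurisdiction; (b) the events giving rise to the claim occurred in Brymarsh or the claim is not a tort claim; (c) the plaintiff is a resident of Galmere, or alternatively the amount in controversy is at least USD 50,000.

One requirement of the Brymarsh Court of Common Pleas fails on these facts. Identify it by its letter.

The Brymarsh Court of Common Pleas:
  (a) The contract was executed in Casbourne, not Brymarsh. And no such written consent has been filed, so the proviso does not save it. Not met.
  (b) The claim is a consumer claim, not a tort claim — that alternative is enough. Met.
  (c) The plaintiff resides in Galmere, which satisfies one of the alternatives. Met.
Only condition (a) fails.

(a)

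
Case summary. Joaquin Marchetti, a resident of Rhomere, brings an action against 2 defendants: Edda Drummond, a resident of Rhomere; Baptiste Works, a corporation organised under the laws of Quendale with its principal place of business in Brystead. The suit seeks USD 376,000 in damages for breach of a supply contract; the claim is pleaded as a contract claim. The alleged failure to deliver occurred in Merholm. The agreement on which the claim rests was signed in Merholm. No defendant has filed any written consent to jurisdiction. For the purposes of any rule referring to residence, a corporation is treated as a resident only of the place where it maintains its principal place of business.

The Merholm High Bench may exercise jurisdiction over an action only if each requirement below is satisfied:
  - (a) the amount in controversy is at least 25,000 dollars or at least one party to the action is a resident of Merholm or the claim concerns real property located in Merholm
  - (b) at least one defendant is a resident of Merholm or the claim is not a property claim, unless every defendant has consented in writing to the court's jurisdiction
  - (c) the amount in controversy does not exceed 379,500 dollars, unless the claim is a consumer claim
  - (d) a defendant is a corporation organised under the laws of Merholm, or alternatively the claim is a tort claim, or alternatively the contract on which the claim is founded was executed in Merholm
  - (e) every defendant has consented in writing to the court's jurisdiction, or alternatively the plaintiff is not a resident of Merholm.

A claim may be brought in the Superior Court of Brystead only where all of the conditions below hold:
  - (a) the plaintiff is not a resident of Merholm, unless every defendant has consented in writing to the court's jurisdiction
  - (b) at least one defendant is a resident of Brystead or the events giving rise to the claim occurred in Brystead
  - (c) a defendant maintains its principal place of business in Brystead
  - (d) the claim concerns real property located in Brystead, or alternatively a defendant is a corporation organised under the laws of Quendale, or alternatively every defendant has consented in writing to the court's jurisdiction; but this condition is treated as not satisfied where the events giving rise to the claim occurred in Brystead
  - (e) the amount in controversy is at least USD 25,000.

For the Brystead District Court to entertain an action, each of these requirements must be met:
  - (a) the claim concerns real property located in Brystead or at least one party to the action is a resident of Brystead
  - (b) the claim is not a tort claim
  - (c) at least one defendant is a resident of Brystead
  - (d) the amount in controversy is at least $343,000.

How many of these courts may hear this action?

3

The Merholm High Bench:
  (a) The amount in controversy is USD 376,000, which meets the 25,000 dollars floor, which satisfies one of the alternatives. Met.
  (b) The claim is a contract claim, not a property claim, so one alternative holds. Met.
  (c) The amount in controversy is $376,000, within the 379,500 dollars ceiling. Met.
  (d) The contract was executed in Merholm — that alternative is enough. Satisfied.
  (e) The plaintiff resides in Rhomere, which is not Merholm, which satisfies one of the alternatives. Condition met.
  → All conditions met; jurisdiction exists.
The Superior Court of Brystead:
  (a) The plaintiff resides in Rhomere, which is not Merholm. Satisfied.
  (b) Baptiste Works resides in Brystead, which satisfies one of the alternatives. Met.
  (c) Baptiste Works has its principal place of business in Brystead. Satisfied.
  (d) Baptiste Works is organised under the laws of Quendale, which satisfies one of the alternatives. And the carve-out is inapplicable — the operative events occurred in Merholm, not Brystead. Condition met.
  (e) The amount in controversy is USD 376,000, which meets the USD 25,000 floor. Condition met.
  → Jurisdiction lies.
The Brystead District Court:
  (a) Baptiste Works resides in Brystead, so this disjunct is met. Satisfied.
  (b) The claim is a contract claim, not a tort claim. Condition met.
  (c) Baptiste Works resides in Brystead. Satisfied.
  (d) The amount in controversy is USD 376,000, which meets the 343,000 dollars floor. Satisfied.
  → Jurisdiction lies.
Courts with jurisdiction: the Merholm High Bench, the Superior Court of Brystead, the Brystead District Court — 3 in total.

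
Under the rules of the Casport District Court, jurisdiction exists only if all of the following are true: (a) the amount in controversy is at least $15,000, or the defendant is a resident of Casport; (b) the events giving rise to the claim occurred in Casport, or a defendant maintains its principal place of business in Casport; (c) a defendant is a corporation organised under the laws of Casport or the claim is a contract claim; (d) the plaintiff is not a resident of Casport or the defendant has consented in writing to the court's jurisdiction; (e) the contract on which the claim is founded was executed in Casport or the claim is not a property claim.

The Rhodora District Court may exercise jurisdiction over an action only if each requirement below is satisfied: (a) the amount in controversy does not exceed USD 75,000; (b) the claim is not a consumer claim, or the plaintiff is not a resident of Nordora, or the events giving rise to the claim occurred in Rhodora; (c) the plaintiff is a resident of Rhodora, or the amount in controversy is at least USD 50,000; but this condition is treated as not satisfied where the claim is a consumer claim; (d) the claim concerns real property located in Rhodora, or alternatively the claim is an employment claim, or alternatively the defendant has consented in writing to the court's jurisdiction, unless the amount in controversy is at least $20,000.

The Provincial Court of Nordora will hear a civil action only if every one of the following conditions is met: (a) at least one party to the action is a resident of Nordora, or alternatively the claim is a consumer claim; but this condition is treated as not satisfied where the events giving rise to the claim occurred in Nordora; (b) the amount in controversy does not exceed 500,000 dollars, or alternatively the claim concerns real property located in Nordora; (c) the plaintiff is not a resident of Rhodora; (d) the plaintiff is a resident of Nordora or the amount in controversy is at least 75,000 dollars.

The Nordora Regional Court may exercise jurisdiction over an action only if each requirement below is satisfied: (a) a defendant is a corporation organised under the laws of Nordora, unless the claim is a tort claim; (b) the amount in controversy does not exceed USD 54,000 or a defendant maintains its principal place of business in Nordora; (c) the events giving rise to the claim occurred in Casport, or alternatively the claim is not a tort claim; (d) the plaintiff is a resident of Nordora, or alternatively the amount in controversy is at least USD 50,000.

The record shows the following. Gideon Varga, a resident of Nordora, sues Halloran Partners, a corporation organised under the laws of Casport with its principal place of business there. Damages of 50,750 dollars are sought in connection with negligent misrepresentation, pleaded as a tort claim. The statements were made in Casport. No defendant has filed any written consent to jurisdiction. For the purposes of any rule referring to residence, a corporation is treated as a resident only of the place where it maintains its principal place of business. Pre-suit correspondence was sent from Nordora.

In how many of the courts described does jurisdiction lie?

The Casport District Court:
  (a) The amount in controversy is 50,750 dollars, which meets the 15,000 dollars floor, which satisfies one of the alternatives. Met.
  (b) The operative events occurred in Casport — that alternative is enough. Condition met.
  (c) Halloran Partners is organised under the laws of Casport, so this disjunct is met. Satisfied.
  (d) The plaintiff resides in Nordora, which is not Casport, so one alternative holds. Condition met.
  (e) The claim is a tort claim, not a property claim, so one alternative holds. Condition met.
  → Jurisdiction lies.
The Rhodora District Court:
  (a) The amount in controversy is $50,750, within the USD 75,000 ceiling. Satisfied.
  (b) The claim is a tort claim, not a consumer claim, so one alternative holds. Satisfied.
  (c) The amount in controversy is 50,750 dollars, which meets the $50,000 floor, which satisfies one of the alternatives. And the carve-out is inapplicable — the claim is a tort claim, not a consumer claim. Met.
  (d) The claim does not concern real property; the claim is a tort claim, not an employment claim; no such written consent has been filed — every alternative fails. However, the amount in controversy is USD 50,750, which meets the USD 20,000 floor, so the 'unless' proviso supplies this condition. Condition met.
  → All conditions met; jurisdiction exists.
The Provincial Court of Nordora:
  (a) Gideon Varga resides in Nordora, so one alternative holds. The carve-out does not apply: the operative events occurred in Casport, not Nordora. Satisfied.
  (b) The amount in controversy is $50,750, within the USD 500,000 ceiling — that alternative is enough. Met.
  (c) The plaintiff resides in Nordora, which is not Rhodora. Condition met.
  (d) The plaintiff resides in Nordora, so one alternative holds. Satisfied.
  → Every requirement is satisfied — jurisdiction.
The Nordora Regional Court:
  (a) The corporate defendant(s) are organised in Casport, not Nordora. But the claim is a tort claim, and the 'unless' clause therefore excuses the requirement. Met.
  (b) The amount in controversy is 50,750 dollars, within the 54,000 dollars ceiling, so this disjunct is met. Satisfied.
  (c) The operative events occurred in Casport — that alternative is enough. Satisfied.
  (d) The plaintiff resides in Nordora, so this disjunct is met. Condition met.
  → Every requirement is satisfied — jurisdiction.
Courts with jurisdiction: the Casport District Court, the Rhodora District Court, the Provincial Court of Nordora, the Nordora Regional Court — 4 in total.

4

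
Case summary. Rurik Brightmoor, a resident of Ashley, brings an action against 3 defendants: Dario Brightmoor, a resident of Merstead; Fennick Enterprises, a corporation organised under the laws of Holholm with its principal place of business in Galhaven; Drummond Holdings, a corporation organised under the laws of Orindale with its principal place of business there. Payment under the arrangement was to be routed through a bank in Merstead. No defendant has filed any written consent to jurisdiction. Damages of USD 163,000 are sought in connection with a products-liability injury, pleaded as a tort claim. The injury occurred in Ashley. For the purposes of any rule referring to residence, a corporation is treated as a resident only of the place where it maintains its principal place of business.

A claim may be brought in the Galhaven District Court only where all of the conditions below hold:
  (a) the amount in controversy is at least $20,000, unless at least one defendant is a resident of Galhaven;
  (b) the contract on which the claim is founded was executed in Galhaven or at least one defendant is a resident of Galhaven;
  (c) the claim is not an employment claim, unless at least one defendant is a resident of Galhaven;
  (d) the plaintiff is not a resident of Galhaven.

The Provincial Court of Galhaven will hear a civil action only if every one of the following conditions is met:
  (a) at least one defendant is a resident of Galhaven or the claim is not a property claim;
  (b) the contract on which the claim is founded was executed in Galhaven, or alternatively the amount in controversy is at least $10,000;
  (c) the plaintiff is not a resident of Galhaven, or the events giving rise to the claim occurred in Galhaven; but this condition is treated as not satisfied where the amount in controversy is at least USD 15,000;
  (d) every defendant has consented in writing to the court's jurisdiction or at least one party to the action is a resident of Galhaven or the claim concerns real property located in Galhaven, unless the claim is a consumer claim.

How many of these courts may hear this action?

1

The Galhaven District Court:
  (a) The amount in controversy is 163,000 dollars, which meets the USD 20,000 floor. Satisfied.
  (b) Fennick Enterprises resides in Galhaven, which satisfies one of the alternatives. Satisfied.
  (c) The claim is a tort claim, not an employment claim. Condition met.
  (d) The plaintiff resides in Ashley, which is not Galhaven. Condition met.
  → The court has jurisdiction.
The Provincial Court of Galhaven:
  (a) Fennick Enterprises resides in Galhaven, so this disjunct is met. Condition met.
  (b) The amount in controversy is $163,000, which meets the USD 10,000 floor, so this disjunct is met. Condition met.
  (c) The plaintiff resides in Ashley, which is not Galhaven — that alternative is enough. But the amount in controversy is USD 163,000, which meets the 15,000 dollars floor, triggering the carve-out and defeating this condition. Not met.
  (d) Fennick Enterprises resides in Galhaven — that alternative is enough. Met.
  → No jurisdiction.
Courts with jurisdiction: the Galhaven District Court — 1 in total.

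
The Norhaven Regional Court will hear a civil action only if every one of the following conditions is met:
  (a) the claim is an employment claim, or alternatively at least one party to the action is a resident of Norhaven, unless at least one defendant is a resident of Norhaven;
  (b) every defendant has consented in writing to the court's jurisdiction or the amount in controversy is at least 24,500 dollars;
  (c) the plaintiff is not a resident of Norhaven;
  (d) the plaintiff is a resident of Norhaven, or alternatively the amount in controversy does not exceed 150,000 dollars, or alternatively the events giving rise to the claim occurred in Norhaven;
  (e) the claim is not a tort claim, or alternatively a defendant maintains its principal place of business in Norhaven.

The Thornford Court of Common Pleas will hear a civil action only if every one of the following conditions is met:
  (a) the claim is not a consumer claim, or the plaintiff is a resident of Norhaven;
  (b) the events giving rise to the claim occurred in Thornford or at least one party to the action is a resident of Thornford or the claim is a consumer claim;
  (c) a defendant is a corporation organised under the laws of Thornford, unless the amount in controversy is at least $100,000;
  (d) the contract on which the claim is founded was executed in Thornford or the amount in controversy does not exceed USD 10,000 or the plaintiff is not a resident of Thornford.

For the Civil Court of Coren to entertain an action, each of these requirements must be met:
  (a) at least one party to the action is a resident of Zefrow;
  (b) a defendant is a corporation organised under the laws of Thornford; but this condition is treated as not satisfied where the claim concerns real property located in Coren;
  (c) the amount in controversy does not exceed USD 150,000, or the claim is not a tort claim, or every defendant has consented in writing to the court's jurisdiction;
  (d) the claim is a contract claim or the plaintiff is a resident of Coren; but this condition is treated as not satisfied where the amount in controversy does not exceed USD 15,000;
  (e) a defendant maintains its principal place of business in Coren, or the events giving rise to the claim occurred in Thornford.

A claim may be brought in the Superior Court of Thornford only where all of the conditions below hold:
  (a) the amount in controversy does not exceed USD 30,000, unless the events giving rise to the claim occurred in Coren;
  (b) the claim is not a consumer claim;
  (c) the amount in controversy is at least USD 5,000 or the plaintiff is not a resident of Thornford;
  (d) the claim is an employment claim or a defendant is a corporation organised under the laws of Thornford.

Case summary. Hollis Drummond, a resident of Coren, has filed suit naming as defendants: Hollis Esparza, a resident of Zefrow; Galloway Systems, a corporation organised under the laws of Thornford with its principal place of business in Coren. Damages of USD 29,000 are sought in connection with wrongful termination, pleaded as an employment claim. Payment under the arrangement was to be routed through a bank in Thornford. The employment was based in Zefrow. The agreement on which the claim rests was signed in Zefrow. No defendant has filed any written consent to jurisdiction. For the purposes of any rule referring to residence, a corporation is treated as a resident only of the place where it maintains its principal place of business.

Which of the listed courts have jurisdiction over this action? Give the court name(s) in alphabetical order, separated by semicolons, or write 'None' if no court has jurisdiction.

the Civil Court of Coren; the Norhaven Regional Court; the Superior Court of Thornford

The Norhaven Regional Court:
  (a) The claim is an employment claim, which satisfies one of the alternatives. Satisfied.
  (b) The amount in controversy is USD 29,000, which meets the USD 24,500 floor, so this disjunct is met. Met.
  (c) The plaintiff resides in Coren, which is not Norhaven. Satisfied.
  (d) The amount in controversy is 29,000 dollars, within the USD 150,000 ceiling, so one alternative holds. Condition met.
  (e) The claim is an employment claim, not a tort claim, so this disjunct is met. Met.
  → Every requirement is satisfied — jurisdiction.
The Thornford Court of Common Pleas:
  (a) The claim is an employment claim, not a consumer claim, so this disjunct is met. Condition met.
  (b) The operative events occurred in Zefrow, not Thornford; no party resides in Thornford; the claim is an employment claim, not a consumer claim — no alternative holds. Not met.
  (c) Galloway Systems is organised under the laws of Thornford. Condition met.
  (d) The plaintiff resides in Coren, which is not Thornford, which satisfies one of the alternatives. Condition met.
  → At least one condition fails; no jurisdiction.
The Civil Court of Coren:
  (a) Hollis Esparza resides in Zefrow. Met.
  (b) Galloway Systems is organised under the laws of Thornford. The exception is not triggered, since the claim does not concern real property. Condition met.
  (c) The amount in controversy is $29,000, within the USD 150,000 ceiling, which satisfies one of the alternatives. Condition met.
  (d) The plaintiff resides in Coren — that alternative is enough. And the carve-out is inapplicable — the amount in controversy is 29,000 dollars, above the 15,000 dollars ceiling. Met.
  (e) Galloway Systems has its principal place of business in Coren, so this disjunct is met. Met.
  → The court has jurisdiction.
The Superior Court of Thornford:
  (a) The amount in controversy is USD 29,000, within the $30,000 ceiling. Met.
  (b) The claim is an employment claim, not a consumer claim. Met.
  (c) The amount in controversy is $29,000, which meets the 5,000 dollars floor — that alternative is enough. Met.
  (d) The claim is an employment claim, so one alternative holds. Condition met.
  → All conditions met; jurisdiction exists.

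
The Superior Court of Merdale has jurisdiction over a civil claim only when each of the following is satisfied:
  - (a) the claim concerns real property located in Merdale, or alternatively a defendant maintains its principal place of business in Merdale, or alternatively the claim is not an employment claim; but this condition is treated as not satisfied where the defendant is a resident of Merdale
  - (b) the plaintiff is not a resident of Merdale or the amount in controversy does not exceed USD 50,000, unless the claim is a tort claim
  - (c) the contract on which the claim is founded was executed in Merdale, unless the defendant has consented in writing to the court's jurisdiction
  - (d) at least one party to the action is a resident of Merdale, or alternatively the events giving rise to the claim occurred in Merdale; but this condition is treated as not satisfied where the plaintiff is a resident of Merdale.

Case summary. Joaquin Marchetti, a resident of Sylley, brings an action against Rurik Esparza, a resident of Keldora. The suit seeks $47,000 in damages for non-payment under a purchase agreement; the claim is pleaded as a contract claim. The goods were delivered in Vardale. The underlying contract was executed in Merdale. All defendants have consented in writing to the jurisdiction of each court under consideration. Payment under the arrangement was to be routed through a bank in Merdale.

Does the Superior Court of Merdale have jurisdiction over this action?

No

The Superior Court of Merdale:
  (a) The claim is a contract claim, not an employment claim, so this disjunct is met. The exception is not triggered, since the defendant resides in Keldora, not Merdale. Met.
  (b) The plaintiff resides in Sylley, which is not Merdale, so one alternative holds. Condition met.
  (c) The contract was executed in Merdale. Condition met.
  (d) No party resides in Merdale; the operative events occurred in Vardale, not Merdale — none of the alternatives is met. Fails.
  → Not every requirement is met — no jurisdiction.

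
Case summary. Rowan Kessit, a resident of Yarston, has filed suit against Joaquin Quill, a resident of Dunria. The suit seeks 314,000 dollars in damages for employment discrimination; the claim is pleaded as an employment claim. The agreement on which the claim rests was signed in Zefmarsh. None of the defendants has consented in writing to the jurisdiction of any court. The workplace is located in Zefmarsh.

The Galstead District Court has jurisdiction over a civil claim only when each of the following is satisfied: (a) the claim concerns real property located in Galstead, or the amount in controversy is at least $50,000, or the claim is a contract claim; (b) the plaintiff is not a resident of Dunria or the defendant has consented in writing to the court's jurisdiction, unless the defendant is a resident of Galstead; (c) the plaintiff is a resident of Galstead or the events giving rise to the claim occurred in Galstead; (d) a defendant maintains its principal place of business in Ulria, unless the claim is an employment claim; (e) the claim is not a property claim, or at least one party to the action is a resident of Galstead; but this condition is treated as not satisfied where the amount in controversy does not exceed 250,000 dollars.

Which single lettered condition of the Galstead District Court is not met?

The Galstead District Court:
  (a) The amount in controversy is 314,000 dollars, which meets the $50,000 floor — that alternative is enough. Satisfied.
  (b) The plaintiff resides in Yarston, which is not Dunria, so this disjunct is met. Met.
  (c) The plaintiff resides in Yarston, not Galstead; the operative events occurred in Zefmarsh, not Galstead — none of the alternatives is met. Not met.
  (d) No defendant is a corporation. However, the claim is an employment claim, so the 'unless' proviso supplies this condition. Condition met.
  (e) The claim is an employment claim, not a property claim, which satisfies one of the alternatives. The carve-out does not apply: the amount in controversy is USD 314,000, above the USD 250,000 ceiling. Condition met.
Only condition (c) fails.

(c)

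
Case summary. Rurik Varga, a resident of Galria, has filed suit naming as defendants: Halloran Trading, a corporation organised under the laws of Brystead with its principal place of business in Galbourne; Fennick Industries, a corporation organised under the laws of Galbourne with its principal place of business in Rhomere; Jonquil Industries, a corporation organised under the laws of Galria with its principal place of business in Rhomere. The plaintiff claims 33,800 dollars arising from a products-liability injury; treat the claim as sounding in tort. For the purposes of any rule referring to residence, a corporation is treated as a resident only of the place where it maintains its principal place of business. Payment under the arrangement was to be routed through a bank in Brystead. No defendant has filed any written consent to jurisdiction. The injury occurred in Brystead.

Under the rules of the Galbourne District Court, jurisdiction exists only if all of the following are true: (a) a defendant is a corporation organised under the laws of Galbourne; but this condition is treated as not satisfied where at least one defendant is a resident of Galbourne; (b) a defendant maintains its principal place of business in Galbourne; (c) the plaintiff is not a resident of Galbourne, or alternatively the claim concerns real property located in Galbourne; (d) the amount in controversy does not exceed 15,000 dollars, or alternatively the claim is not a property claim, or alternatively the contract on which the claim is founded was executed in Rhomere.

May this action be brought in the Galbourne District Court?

The Galbourne District Court:
  (a) Fennick Industries is organised under the laws of Galbourne. But Halloran Trading resides in Galbourne, triggering the carve-out and defeating this condition. Fails.
  (b) Halloran Trading has its principal place of business in Galbourne. Met.
  (c) The plaintiff resides in Galria, which is not Galbourne, which satisfies one of the alternatives. Satisfied.
  (d) The claim is a tort claim, not a property claim — that alternative is enough. Satisfied.
  → Not every requirement is met — no jurisdiction.

No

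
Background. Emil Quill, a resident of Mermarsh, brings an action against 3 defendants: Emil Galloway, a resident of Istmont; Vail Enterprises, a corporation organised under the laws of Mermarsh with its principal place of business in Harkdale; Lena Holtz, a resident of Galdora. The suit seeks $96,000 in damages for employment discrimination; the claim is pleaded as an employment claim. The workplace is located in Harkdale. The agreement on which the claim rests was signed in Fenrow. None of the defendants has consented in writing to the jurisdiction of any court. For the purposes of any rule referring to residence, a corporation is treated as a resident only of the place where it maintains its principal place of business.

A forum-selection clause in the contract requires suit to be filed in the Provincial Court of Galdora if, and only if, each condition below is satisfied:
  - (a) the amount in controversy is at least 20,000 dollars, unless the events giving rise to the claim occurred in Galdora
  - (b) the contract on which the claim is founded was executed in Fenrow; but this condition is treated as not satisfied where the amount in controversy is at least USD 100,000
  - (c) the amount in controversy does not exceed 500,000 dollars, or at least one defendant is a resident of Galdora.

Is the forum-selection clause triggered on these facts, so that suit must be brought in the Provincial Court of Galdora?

Yes

The Provincial Court of Galdora:
  (a) The amount in controversy is $96,000, which meets the $20,000 floor. Satisfied.
  (b) The contract was executed in Fenrow. The exception is not triggered, since the amount in controversy is 96,000 dollars, below the USD 100,000 floor. Condition met.
  (c) The amount in controversy is $96,000, within the $500,000 ceiling — that alternative is enough. Satisfied.
  → The clause applies.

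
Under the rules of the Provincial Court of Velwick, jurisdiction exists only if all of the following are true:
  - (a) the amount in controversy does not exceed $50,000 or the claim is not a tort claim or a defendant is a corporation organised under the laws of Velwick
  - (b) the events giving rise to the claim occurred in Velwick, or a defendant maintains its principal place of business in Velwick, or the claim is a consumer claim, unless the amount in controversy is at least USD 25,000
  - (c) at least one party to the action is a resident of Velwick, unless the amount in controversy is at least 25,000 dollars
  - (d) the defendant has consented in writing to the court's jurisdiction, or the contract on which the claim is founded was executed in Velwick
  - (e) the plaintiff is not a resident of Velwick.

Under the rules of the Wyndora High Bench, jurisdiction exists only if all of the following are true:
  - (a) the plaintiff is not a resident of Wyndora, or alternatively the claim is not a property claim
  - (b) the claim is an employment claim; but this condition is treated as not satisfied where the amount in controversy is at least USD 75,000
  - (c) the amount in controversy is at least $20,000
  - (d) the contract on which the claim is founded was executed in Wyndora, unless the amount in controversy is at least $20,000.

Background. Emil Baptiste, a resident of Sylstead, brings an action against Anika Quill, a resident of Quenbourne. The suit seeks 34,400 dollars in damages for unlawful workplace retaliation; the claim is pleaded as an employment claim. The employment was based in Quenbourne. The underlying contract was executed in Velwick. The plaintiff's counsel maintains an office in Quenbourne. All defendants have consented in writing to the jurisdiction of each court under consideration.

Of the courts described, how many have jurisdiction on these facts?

2

The Provincial Court of Velwick:
  (a) The amount in controversy is 34,400 dollars, within the USD 50,000 ceiling, so this disjunct is met. Satisfied.
  (b) The operative events occurred in Quenbourne, not Velwick; no defendant is a corporation; the claim is an employment claim, not a consumer claim — every alternative fails. The proviso rescues it, though: the amount in controversy is $34,400, which meets the 25,000 dollars floor. Condition met.
  (c) No party resides in Velwick. But the amount in controversy is $34,400, which meets the 25,000 dollars floor, and the 'unless' clause therefore excuses the requirement. Condition met.
  (d) Every defendant has filed written consent, so this disjunct is met. Satisfied.
  (e) The plaintiff resides in Sylstead, which is not Velwick. Met.
  → Every requirement is satisfied — jurisdiction.
The Wyndora High Bench:
  (a) The plaintiff resides in Sylstead, which is not Wyndora, so this disjunct is met. Satisfied.
  (b) The claim is an employment claim. The carve-out does not apply: the amount in controversy is $34,400, below the $75,000 floor. Condition met.
  (c) The amount in controversy is $34,400, which meets the 20,000 dollars floor. Satisfied.
  (d) The contract was executed in Velwick, not Wyndora. However, the amount in controversy is 34,400 dollars, which meets the 20,000 dollars floor, so the 'unless' proviso supplies this condition. Satisfied.
  → The court has jurisdiction.
Courts with jurisdiction: the Provincial Court of Velwick, the Wyndora High Bench — 2 in total.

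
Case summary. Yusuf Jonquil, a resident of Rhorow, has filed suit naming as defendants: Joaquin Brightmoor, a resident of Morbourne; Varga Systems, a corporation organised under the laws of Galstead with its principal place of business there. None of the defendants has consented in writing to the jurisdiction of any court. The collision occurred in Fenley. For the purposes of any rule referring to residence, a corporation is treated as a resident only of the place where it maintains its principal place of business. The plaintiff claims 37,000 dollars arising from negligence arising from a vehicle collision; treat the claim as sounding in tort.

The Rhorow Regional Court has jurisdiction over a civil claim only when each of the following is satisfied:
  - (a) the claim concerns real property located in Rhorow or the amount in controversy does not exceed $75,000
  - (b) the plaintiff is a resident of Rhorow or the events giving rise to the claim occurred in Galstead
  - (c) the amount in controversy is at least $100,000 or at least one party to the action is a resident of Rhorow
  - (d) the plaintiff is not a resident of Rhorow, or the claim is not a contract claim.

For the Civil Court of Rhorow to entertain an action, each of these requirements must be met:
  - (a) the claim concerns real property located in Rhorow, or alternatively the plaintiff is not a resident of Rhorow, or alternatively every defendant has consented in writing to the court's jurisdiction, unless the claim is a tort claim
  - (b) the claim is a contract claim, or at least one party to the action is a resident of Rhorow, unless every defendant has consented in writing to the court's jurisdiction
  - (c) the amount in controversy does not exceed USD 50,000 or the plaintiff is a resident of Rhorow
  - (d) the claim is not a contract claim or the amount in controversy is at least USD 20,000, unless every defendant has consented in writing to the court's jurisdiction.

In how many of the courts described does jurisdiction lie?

2

The Rhorow Regional Court:
  (a) The amount in controversy is $37,000, within the USD 75,000 ceiling, so one alternative holds. Met.
  (b) The plaintiff resides in Rhorow, so this disjunct is met. Met.
  (c) Yusuf Jonquil resides in Rhorow, so one alternative holds. Met.
  (d) The claim is a tort claim, not a contract claim — that alternative is enough. Met.
  → Every requirement is satisfied — jurisdiction.
The Civil Court of Rhorow:
  (a) The claim does not concern real property; the plaintiff resides in Rhorow; no such written consent has been filed — no alternative holds. But the claim is a tort claim, and the 'unless' clause therefore excuses the requirement. Satisfied.
  (b) Yusuf Jonquil resides in Rhorow, so one alternative holds. Condition met.
  (c) The amount in controversy is $37,000, within the $50,000 ceiling — that alternative is enough. Satisfied.
  (d) The claim is a tort claim, not a contract claim, so one alternative holds. Condition met.
  → Jurisdiction lies.
Courts with jurisdiction: the Rhorow Regional Court, the Civil Court of Rhorow — 2 in total.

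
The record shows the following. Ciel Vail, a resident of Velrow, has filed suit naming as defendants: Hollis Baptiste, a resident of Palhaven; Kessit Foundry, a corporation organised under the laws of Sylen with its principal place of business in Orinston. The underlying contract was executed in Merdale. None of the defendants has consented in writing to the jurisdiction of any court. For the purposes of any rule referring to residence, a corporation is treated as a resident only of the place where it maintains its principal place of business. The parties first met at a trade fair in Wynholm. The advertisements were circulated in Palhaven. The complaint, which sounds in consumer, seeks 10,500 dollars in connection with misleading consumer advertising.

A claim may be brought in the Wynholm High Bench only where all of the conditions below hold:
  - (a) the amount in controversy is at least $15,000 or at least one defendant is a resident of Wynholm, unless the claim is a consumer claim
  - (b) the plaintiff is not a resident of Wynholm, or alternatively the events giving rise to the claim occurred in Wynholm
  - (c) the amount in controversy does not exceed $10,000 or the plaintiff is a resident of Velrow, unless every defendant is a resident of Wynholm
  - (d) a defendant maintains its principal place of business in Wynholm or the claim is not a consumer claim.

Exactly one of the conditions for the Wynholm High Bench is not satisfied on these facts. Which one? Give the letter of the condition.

(d)

The Wynholm High Bench:
  (a) The amount in controversy is 10,500 dollars, below the 15,000 dollars floor; no defendant resides in Wynholm (they reside in Palhaven, Orinston) — no alternative holds. The proviso rescues it, though: the claim is a consumer claim. Satisfied.
  (b) The plaintiff resides in Velrow, which is not Wynholm, which satisfies one of the alternatives. Met.
  (c) The plaintiff resides in Velrow, which satisfies one of the alternatives. Satisfied.
  (d) The corporate defendant(s) have their principal place of business in Orinston, not Wynholm; the claim is a consumer claim — none of the alternatives is met. Fails.
Only condition (d) fails.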